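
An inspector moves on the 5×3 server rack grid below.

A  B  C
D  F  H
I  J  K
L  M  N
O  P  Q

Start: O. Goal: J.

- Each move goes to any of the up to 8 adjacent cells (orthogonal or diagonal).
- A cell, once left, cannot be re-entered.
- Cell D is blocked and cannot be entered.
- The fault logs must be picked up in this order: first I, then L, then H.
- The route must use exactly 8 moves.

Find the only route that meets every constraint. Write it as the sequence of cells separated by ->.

The waypoints must appear in the order I, L, H, with no cell reused.
Route from O: up-right 1 to M, up-left 1 to I, down 1 to L, down-right 1 to P, up-right 1 to N, up 2 to H, down-left 1 to J — 8 moves in all.
Check: order respected (I at step 2, L at step 3, H at step 7); 8 moves as required.

O -> M -> I -> L -> P -> N -> K -> H -> J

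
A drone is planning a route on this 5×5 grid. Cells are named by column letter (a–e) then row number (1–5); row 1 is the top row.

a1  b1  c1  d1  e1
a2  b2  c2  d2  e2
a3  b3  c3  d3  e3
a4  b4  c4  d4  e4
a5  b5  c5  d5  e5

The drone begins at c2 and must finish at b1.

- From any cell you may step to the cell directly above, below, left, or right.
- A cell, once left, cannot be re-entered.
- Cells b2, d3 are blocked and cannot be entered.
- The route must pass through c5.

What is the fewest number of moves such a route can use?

Any route passes through c5 somewhere between c2 and b1. Summing Manhattan distances along the two legs (c2 → c5 → b1) gives a lower bound of 3 + 5 = 8 moves.
The shortest route satisfying every rule uses 10 moves: c2 → c3 → c4 → c5 → b5 → b4 → b3 → a3 → a2 → a1 → b1.
The no-revisit rule (legs can't share cells) pushes the minimum above the 8-move bound; an exhaustive check rules out every length from 8 to 9, leaving 10 as the minimum.

10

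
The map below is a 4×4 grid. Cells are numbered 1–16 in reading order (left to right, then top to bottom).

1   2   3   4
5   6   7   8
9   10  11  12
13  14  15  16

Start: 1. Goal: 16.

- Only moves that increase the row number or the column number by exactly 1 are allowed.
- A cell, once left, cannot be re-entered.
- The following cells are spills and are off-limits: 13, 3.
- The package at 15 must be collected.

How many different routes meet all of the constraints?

A right/down-only route from 1 to 16 makes exactly 3 down-moves and 3 right-moves in some order.
With no other constraints that would be C(6,3) = 20 routes.
Split at 15 and multiply the segment counts (each segment already excludes blocked cells): 1→15: 8; 15→16: 1; product = 8.
That gives 8 routes.

8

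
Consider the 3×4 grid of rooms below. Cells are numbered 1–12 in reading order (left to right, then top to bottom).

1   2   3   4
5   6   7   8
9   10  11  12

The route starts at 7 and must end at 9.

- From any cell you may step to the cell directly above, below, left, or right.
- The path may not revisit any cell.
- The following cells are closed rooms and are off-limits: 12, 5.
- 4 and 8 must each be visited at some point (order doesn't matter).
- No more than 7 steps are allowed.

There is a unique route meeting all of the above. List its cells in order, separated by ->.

The budget equals the shortest possible length, so every move has to be on a shortest route through the required cells.
Route from 7: right 1 to 8, up 1 to 4, left 2 to 2, down 2 to 10, left 1 to 9 — 7 moves in all.
Check: all required cells visited; 7 ≤ 7 moves.

7 -> 8 -> 4 -> 3 -> 2 -> 6 -> 10 -> 9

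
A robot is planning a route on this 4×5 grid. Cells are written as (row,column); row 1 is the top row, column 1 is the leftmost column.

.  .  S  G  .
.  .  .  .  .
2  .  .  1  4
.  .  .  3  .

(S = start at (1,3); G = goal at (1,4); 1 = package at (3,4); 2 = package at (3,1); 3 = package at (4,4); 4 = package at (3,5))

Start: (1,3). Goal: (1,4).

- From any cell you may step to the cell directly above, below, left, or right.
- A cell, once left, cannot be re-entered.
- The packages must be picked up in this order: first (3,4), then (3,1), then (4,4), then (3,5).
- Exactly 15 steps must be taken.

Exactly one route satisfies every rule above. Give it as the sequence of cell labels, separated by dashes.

The waypoints must appear in the order (3,4), (3,1), (4,4), (3,5), with no cell reused.
Route from (1,3): down to (2,3), right to (2,4), down to (3,4), 3× left (reaching (3,1)), down to (4,1), 4× right (reaching (4,5)), 3× up (reaching (1,5)), left to (1,4) — 15 moves in all.
Check: order respected (1 at step 3, 2 at step 6, 3 at step 10, 4 at step 12); 15 moves as required.

(1,3) - (2,3) - (2,4) - (3,4) - (3,3) - (3,2) - (3,1) - (4,1) - (4,2) - (4,3) - (4,4) - (4,5) - (3,5) - (2,5) - (1,5) - (1,4)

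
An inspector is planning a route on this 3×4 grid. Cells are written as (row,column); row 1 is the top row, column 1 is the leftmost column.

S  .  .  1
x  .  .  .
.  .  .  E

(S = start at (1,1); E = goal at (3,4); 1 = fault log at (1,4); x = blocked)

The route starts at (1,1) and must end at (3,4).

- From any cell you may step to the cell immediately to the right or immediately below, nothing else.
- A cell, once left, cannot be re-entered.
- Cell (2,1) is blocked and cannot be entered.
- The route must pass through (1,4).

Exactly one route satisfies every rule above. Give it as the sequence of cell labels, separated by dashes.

Moves only go right or down, so the column and row indices never decrease.
Route from (1,1): 3× right (reaching (1,4)), 2× down (reaching (3,4)) — 5 moves in all.
Check: all required cells visited.

(1,1) - (1,2) - (1,3) - (1,4) - (2,4) - (3,4)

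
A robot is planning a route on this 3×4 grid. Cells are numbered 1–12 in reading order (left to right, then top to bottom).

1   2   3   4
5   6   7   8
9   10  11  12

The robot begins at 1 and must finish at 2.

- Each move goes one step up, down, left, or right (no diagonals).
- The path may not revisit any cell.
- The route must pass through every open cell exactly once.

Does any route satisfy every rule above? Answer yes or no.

One route that works: 1 → 5 → 9 → 10 → 6 → 7 → 11 → 12 → 8 → 4 → 3 → 2.

yes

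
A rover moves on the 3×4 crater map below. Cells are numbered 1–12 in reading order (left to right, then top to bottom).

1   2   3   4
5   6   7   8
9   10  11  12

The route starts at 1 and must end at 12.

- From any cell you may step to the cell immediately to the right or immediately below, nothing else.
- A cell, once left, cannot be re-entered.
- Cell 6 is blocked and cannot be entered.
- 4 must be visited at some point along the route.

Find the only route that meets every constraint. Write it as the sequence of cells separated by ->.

1 -> 2 -> 3 -> 4 -> 8 -> 12

Moves only go right or down, so the column and row indices never decrease.
Route from 1: 3× right (reaching 4), 2× down (reaching 12) — 5 moves in all.
Check: all required cells visited.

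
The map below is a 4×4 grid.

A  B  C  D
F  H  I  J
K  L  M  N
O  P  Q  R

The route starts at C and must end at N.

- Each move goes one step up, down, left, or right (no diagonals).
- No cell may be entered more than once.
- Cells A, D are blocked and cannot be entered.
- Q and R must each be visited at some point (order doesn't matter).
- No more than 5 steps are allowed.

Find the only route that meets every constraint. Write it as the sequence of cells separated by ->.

Any route must reach Q and R and still end at N within 5 moves, so the order of the required stops is forced.
Route from C: down 3 to Q, right 1 to R, up 1 to N — 5 moves in all.
Check: all required cells visited; 5 ≤ 5 moves.

C -> I -> M -> Q -> R -> N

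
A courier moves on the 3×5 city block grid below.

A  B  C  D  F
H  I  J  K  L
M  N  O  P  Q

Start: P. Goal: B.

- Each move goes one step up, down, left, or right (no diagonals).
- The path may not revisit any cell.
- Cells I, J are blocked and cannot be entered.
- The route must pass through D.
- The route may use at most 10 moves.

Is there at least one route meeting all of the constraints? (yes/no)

One route that works: P → K → D → C → B.

yes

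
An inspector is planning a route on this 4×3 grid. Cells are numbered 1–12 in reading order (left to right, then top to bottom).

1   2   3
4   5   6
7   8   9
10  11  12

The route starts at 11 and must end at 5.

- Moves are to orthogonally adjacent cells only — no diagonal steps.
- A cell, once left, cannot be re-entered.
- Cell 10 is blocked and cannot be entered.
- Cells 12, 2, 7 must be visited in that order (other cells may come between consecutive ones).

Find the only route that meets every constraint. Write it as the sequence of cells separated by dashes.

The waypoints must appear in the order 12, 2, 7, with no cell reused.
Route from 11: right 1 to 12, up 3 to 3, left 2 to 1, down 2 to 7, right 1 to 8, up 1 to 5 — 10 moves in all.
Check: order respected (12 at step 1, 2 at step 5, 7 at step 8).

11 - 12 - 9 - 6 - 3 - 2 - 1 - 4 - 7 - 8 - 5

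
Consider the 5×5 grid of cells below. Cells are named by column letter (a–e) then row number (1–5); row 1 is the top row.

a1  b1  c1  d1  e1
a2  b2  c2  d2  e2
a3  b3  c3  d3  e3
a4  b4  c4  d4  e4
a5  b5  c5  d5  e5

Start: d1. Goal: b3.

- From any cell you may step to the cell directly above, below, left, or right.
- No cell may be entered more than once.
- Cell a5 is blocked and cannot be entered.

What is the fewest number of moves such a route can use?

The Manhattan distance from d1 to b3 is |1−3| + |4−2| = 4, so at least 4 moves are needed.
A route of 4 moves achieves this: d1 → d2 → d3 → c3 → b3.
Since 4 matches the lower bound, it is optimal.

4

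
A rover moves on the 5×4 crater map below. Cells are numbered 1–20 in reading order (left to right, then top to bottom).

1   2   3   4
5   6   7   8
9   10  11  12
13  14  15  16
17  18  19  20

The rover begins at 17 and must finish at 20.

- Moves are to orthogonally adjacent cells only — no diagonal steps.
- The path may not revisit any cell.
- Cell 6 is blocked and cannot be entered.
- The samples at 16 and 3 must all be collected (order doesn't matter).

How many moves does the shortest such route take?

11

Any route passes through 16 and 3 in some order between 17 and 20. Summing Manhattan distances along each leg and taking the cheapest ordering (17 → 3 → 16 → 20) gives a lower bound of 6 + 4 + 1 = 11 moves.
A route of 11 moves achieves this: 17 → 13 → 9 → 5 → 1 → 2 → 3 → 7 → 11 → 15 → 16 → 20.
Since 11 matches the lower bound, it is optimal.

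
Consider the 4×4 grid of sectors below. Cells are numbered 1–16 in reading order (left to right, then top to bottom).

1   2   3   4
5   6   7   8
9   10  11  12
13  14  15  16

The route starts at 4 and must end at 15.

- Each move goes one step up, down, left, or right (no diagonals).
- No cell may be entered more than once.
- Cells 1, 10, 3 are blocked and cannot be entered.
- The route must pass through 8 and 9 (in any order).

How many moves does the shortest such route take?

8

Any route passes through 8 and 9 in some order between 4 and 15. Summing Manhattan distances along each leg and taking the cheapest ordering (4 → 8 → 9 → 15) gives a lower bound of 1 + 4 + 3 = 8 moves.
A route of 8 moves achieves this: 4 → 8 → 7 → 6 → 5 → 9 → 13 → 14 → 15.
Since 8 matches the lower bound, it is optimal.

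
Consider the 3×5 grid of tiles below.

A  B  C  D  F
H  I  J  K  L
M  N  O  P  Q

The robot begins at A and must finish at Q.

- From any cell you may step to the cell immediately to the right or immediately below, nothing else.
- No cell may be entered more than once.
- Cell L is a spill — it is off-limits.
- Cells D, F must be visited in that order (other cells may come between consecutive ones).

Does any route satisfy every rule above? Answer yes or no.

Every right/down route from F to Q runs into a blocked cell, so that leg cannot be completed.

no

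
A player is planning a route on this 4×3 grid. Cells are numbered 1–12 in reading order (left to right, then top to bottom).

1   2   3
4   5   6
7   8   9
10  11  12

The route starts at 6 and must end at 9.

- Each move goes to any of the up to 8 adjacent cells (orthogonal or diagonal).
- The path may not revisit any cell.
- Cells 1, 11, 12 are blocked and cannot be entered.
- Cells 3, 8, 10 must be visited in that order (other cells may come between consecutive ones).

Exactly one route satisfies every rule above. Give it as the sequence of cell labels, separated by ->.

6 -> 3 -> 2 -> 4 -> 8 -> 10 -> 7 -> 5 -> 9

The waypoints must appear in the order 3, 8, 10, with no cell reused.
Route from 6: up to 3, left to 2, down-left to 4, down-right to 8, down-left to 10, up to 7, up-right to 5, down-right to 9 — 8 moves in all.
Check: order respected (3 at step 1, 8 at step 4, 10 at step 5).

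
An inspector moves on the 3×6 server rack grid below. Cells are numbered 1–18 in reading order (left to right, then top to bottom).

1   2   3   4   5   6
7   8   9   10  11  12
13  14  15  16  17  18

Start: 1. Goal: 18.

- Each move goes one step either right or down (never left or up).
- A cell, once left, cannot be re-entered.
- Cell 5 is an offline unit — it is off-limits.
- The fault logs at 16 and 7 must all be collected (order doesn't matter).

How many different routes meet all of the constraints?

A right/down-only route from 1 to 18 makes exactly 2 down-moves and 5 right-moves in some order.
With no other constraints that would be C(7,2) = 21 routes.
A monotone route can only reach the required cells in the order 7, 16, so split there and multiply the segment counts (each segment already excludes blocked cells): 1→7: 1; 7→16: 4; 16→18: 1; product = 4.
That gives 4 routes.

4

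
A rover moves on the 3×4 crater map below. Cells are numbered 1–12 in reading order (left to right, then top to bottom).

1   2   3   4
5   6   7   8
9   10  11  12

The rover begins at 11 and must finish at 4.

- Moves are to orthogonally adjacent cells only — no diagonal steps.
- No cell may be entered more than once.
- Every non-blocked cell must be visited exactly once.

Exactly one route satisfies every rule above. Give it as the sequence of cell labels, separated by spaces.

Need to visit all 12 open cells exactly once, starting at 11 and ending at 4.
Cell 9 has only two open neighbours (5 and 10), so the path must pass straight through it: one of those is the cell it's entered from and the other is where it exits.
Route from 11: right 1 to 12, up 1 to 8, left 2 to 6, down 1 to 10, left 1 to 9, up 2 to 1, right 3 to 4 — 11 moves in all.
Check: all 12 open cells covered.

11 12 8 7 6 10 9 5 1 2 3 4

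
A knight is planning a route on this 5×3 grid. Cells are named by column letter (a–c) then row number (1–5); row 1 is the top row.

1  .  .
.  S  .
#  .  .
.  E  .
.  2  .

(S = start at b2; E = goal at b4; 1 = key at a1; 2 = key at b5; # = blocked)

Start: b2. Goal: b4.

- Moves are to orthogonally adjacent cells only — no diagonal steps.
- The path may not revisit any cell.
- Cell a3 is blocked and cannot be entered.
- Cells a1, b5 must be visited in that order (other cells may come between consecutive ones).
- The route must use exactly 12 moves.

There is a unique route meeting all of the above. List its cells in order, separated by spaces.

b2 a2 a1 b1 c1 c2 c3 c4 c5 b5 a5 a4 b4

The waypoints must appear in the order a1, b5, with no cell reused.
Route from b2: left to a2, up to a1, 2× right (reaching c1), 4× down (reaching c5), 2× left (reaching a5), up to a4, right to b4 — 12 moves in all.
Check: order respected (1 at step 2, 2 at step 9); 12 moves as required.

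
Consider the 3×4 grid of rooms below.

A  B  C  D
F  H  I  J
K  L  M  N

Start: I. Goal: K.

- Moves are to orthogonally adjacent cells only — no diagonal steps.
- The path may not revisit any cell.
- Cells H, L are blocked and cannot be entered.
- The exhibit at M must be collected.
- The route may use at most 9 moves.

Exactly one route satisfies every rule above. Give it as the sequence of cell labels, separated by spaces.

Any route must reach M and still end at K within 9 moves, so the order of the required stops is forced.
Route from I: down to M, right to N, 2× up (reaching D), 3× left (reaching A), 2× down (reaching K) — 9 moves in all.
Check: all required cells visited; 9 ≤ 9 moves.

I M N J D C B A F K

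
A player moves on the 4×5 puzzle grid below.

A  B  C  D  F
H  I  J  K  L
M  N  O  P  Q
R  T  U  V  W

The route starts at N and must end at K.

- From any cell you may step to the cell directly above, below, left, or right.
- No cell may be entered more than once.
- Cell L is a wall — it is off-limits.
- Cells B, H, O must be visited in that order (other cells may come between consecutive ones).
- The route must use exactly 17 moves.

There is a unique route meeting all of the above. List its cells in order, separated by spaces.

N I B A H M R T U V W Q P O J C D K

The waypoints must appear in the order B, H, O, with no cell reused.
Route from N: 2× up (reaching B), left to A, 3× down (reaching R), 4× right (reaching W), up to Q, 2× left (reaching O), 2× up (reaching C), right to D, down to K — 17 moves in all.
Check: order respected (B at step 2, H at step 4, O at step 13); 17 moves as required.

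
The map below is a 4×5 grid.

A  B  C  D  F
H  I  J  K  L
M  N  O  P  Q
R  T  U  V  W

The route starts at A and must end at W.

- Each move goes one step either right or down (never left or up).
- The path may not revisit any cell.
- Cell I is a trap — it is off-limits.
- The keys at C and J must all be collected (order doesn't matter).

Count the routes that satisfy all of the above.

A right/down-only route from A to W makes exactly 3 down-moves and 4 right-moves in some order.
With no other constraints that would be C(7,3) = 35 routes.
A monotone route can only reach the required cells in the order C, J, so split there and multiply the segment counts (each segment already excludes blocked cells): A→C: 1; C→J: 1; J→W: 6; product = 6.
That gives 6 routes.

6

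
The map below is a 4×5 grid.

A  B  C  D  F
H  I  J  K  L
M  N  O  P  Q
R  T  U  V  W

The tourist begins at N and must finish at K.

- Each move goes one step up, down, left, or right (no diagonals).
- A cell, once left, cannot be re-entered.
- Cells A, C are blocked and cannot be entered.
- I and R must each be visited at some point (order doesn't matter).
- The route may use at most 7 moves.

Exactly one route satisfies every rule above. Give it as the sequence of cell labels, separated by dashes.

The 7-move cap with required stops at I, R leaves no slack for detours.
Route from N: down to T, left to R, 2× up (reaching H), 3× right (reaching K) — 7 moves in all.
Check: all required cells visited; 7 ≤ 7 moves.

N - T - R - M - H - I - J - K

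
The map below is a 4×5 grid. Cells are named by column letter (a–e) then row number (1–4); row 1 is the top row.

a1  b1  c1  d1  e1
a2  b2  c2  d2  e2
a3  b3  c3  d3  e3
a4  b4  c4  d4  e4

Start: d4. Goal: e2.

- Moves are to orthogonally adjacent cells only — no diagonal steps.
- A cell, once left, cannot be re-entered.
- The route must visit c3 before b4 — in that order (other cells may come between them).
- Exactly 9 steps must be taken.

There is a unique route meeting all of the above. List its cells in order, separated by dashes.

d4 - d3 - c3 - c4 - b4 - b3 - b2 - c2 - d2 - e2

The waypoints must appear in the order c3, b4, with no cell reused.
Route from d4: up 1 to d3, left 1 to c3, down 1 to c4, left 1 to b4, up 2 to b2, right 3 to e2 — 9 moves in all.
Check: order respected (c3 at step 2, b4 at step 4); 9 moves as required.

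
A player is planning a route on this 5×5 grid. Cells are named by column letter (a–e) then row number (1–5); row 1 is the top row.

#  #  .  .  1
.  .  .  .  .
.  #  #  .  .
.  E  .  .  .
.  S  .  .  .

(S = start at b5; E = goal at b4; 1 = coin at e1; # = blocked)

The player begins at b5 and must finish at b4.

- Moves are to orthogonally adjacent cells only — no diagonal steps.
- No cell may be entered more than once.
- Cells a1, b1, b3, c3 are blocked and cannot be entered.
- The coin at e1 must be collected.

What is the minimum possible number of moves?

Any route passes through e1 somewhere between b5 and b4. Summing Manhattan distances along the two legs (b5 → e1 → b4) gives a lower bound of 7 + 6 = 13 moves.
A route of 13 moves achieves this: b5 → c5 → d5 → e5 → e4 → e3 → e2 → e1 → d1 → d2 → d3 → d4 → c4 → b4.
Since 13 matches the lower bound, it is optimal.

13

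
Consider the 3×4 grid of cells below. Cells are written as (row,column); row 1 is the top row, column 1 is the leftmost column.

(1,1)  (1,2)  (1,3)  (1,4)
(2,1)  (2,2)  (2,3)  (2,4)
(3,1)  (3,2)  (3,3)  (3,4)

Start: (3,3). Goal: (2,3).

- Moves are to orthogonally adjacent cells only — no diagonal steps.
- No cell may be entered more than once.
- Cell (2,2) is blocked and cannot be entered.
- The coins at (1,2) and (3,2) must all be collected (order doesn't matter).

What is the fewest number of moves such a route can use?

Any route passes through (1,2) and (3,2) in some order between (3,3) and (2,3). Summing Manhattan distances along each leg and taking the cheapest ordering ((3,3) → (3,2) → (1,2) → (2,3)) gives a lower bound of 1 + 2 + 2 = 5 moves.
That bound ignores the blocked cells. Measuring each leg by the fewest moves that actually steer around them ((3,3)→(3,2): 1; (3,2)→(1,2): 4; (1,2)→(2,3): 2) raises the lower bound to 7.
A route of 7 moves exists: (3,3) → (3,2) → (3,1) → (2,1) → (1,1) → (1,2) → (1,3) → (2,3).
Since 7 matches that lower bound, it is optimal.

7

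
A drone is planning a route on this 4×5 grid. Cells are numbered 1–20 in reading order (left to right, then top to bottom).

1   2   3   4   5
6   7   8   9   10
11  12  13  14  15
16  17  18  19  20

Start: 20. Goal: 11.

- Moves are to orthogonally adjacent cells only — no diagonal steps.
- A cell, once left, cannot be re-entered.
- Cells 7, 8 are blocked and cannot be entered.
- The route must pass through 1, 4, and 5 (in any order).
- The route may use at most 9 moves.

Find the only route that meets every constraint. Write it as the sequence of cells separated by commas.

20, 15, 10, 5, 4, 3, 2, 1, 6, 11

The budget equals the shortest possible length, so every move has to be on a shortest route through the required cells.
Route from 20: up 3 to 5, left 4 to 1, down 2 to 11 — 9 moves in all.
Check: all required cells visited; 9 ≤ 9 moves.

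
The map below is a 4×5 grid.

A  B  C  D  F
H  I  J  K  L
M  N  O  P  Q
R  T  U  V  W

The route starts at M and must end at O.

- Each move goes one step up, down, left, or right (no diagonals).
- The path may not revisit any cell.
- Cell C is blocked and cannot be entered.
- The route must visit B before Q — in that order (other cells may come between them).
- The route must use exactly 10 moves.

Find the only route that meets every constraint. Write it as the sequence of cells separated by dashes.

M - H - A - B - I - J - K - L - Q - P - O

The waypoints must appear in the order B, Q, with no cell reused.
Route from M: 2× up (reaching A), right to B, down to I, 3× right (reaching L), down to Q, 2× left (reaching O) — 10 moves in all.
Check: order respected (B at step 3, Q at step 8); 10 moves as required.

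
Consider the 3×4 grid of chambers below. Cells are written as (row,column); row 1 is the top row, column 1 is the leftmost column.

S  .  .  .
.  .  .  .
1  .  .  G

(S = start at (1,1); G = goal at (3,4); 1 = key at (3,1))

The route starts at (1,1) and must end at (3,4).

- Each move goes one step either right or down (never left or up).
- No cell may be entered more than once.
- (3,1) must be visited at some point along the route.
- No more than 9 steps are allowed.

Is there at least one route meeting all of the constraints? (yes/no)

yes

One route that works: (1,1) → (2,1) → (3,1) → (3,2) → (3,3) → (3,4).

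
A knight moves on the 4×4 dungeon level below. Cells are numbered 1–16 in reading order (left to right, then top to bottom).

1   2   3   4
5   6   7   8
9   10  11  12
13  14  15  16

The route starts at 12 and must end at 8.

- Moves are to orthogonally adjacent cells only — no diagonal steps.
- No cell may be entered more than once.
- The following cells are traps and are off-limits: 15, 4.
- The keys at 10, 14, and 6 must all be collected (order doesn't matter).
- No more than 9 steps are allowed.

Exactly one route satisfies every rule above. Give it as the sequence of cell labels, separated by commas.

12, 11, 10, 14, 13, 9, 5, 6, 7, 8

The budget equals the shortest possible length, so every move has to be on a shortest route through the required cells.
Route from 12: left 2 to 10, down 1 to 14, left 1 to 13, up 2 to 5, right 3 to 8 — 9 moves in all.
Check: all required cells visited; 9 ≤ 9 moves.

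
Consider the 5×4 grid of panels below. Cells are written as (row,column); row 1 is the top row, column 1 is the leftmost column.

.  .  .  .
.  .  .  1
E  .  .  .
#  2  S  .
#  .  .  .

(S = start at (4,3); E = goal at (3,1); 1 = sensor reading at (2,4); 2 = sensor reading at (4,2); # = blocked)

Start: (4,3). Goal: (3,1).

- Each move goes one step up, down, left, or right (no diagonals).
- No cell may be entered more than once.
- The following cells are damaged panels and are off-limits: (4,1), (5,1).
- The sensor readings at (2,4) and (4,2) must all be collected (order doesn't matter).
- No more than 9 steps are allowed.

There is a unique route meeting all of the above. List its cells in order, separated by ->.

(4,3) -> (4,2) -> (3,2) -> (3,3) -> (3,4) -> (2,4) -> (2,3) -> (2,2) -> (2,1) -> (3,1)

The 9-move cap with required stops at (2,4), (4,2) leaves no slack for detours.
Route from (4,3): left to (4,2), up to (3,2), 2× right (reaching (3,4)), up to (2,4), 3× left (reaching (2,1)), down to (3,1) — 9 moves in all.
Check: all required cells visited; 9 ≤ 9 moves.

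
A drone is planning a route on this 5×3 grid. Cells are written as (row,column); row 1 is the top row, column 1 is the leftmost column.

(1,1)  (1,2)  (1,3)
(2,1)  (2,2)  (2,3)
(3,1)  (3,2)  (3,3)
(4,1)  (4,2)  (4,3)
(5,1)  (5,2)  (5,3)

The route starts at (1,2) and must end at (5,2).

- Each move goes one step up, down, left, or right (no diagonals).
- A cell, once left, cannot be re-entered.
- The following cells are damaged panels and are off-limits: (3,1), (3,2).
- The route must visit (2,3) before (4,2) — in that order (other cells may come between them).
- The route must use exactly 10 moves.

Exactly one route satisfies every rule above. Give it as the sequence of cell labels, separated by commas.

The waypoints must appear in the order (2,3), (4,2), with no cell reused.
Route from (1,2): left 1 to (1,1), down 1 to (2,1), right 2 to (2,3), down 2 to (4,3), left 2 to (4,1), down 1 to (5,1), right 1 to (5,2) — 10 moves in all.
Check: order respected ((2,3) at step 4, (4,2) at step 7); 10 moves as required.

(1,2), (1,1), (2,1), (2,2), (2,3), (3,3), (4,3), (4,2), (4,1), (5,1), (5,2)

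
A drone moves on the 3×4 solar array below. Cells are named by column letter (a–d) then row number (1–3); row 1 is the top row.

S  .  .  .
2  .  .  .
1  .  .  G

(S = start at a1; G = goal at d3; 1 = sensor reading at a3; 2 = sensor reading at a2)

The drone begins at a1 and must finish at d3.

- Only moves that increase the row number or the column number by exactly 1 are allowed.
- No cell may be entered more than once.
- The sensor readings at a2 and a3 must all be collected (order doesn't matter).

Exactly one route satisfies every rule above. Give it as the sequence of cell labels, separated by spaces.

Moves only go right or down, so the column and row indices never decrease.
Route from a1: 2× down (reaching a3), 3× right (reaching d3) — 5 moves in all.
Check: all required cells visited.

a1 a2 a3 b3 c3 d3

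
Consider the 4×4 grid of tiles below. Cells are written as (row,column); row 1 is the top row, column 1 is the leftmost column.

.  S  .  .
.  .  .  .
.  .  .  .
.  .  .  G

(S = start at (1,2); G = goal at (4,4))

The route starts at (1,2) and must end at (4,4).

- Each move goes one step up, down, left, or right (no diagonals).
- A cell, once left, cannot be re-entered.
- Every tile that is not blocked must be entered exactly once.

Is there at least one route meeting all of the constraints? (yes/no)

yes

One route that works: (1,2) → (1,1) → (2,1) → (3,1) → (4,1) → (4,2) → (3,2) → (2,2) → (2,3) → (1,3) → (1,4) → (2,4) → (3,4) → (3,3) → (4,3) → (4,4).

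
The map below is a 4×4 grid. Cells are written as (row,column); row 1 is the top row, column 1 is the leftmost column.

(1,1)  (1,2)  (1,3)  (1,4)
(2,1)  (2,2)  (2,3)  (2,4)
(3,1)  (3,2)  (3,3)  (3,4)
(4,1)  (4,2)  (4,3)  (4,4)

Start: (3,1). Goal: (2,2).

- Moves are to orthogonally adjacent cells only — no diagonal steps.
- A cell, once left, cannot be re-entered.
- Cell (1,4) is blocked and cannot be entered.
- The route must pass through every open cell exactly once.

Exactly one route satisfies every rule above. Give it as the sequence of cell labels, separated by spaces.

Need to visit all 15 open cells exactly once, starting at (3,1) and ending at (2,2).
Cell (4,4) has only two open neighbours ((3,4) and (4,3)), so the path must pass straight through it: one of those is the cell it's entered from and the other is where it exits.
Route from (3,1): down to (4,1), right to (4,2), up to (3,2), right to (3,3), down to (4,3), right to (4,4), 2× up (reaching (2,4)), left to (2,3), up to (1,3), 2× left (reaching (1,1)), down to (2,1), right to (2,2) — 14 moves in all.
Check: all 15 open cells covered.

(3,1) (4,1) (4,2) (3,2) (3,3) (4,3) (4,4) (3,4) (2,4) (2,3) (1,3) (1,2) (1,1) (2,1) (2,2)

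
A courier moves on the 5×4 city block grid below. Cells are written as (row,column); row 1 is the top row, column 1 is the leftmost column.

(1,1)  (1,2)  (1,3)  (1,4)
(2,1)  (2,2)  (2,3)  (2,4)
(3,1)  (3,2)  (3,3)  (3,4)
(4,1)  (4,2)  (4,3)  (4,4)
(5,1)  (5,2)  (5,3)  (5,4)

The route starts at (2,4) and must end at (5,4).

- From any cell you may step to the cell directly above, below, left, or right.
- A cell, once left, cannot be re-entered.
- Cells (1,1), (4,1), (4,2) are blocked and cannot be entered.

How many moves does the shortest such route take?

3

The Manhattan distance from (2,4) to (5,4) is |2−5| + |4−4| = 3, so at least 3 moves are needed.
A route of 3 moves achieves this: (2,4) → (3,4) → (4,4) → (5,4).
Since 3 matches the lower bound, it is optimal.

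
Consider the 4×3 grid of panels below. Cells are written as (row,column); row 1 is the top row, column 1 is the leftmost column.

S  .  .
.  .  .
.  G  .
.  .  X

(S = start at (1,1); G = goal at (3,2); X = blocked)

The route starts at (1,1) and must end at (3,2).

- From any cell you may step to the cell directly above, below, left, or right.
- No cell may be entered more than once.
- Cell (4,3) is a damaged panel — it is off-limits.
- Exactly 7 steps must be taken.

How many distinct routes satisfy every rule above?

3

Need simple routes of exactly 7 moves from (1,1) to (3,2) (Manhattan distance 3, so 2 moves are spent on a detour and 2 undoing it).
Enumerating: (1,1) (2,1) (2,2) (1,2) (1,3) (2,3) (3,3) (3,2) | (1,1) (1,2) (2,2) (2,1) (3,1) (4,1) (4,2) (3,2) | (1,1) (1,2) (1,3) (2,3) (2,2) (2,1) (3,1) (3,2).
That gives 3 routes.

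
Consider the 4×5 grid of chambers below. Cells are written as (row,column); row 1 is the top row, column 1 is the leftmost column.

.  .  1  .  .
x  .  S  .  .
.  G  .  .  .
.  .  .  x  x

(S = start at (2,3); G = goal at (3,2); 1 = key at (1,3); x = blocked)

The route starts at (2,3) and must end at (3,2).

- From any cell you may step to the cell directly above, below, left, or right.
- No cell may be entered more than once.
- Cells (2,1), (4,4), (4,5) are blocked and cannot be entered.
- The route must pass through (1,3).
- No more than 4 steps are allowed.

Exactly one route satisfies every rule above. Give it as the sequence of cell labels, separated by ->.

The 4-move cap with required stops at (1,3) leaves no slack for detours.
Route from (2,3): up 1 to (1,3), left 1 to (1,2), down 2 to (3,2) — 4 moves in all.
Check: all required cells visited; 4 ≤ 4 moves.

(2,3) -> (1,3) -> (1,2) -> (2,2) -> (3,2)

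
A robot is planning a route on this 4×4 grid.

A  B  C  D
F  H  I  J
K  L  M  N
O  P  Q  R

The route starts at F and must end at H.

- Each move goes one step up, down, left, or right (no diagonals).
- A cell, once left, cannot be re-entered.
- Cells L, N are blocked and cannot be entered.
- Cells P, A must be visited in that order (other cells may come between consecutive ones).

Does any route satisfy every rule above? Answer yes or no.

Even ignoring the required order, no revisit-free route from F to H manages to pass through all of P and A: branching out from F, every path either misses one of them or, having collected them, can no longer reach H without re-entering a cell.

no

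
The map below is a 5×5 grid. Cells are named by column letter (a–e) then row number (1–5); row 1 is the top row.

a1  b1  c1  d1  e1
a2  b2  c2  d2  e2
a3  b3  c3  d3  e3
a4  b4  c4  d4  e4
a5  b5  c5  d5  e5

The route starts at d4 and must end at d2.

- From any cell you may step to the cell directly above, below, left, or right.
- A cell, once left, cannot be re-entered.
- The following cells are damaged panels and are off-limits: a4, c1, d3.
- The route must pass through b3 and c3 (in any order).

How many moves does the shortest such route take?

Any route passes through b3 and c3 in some order between d4 and d2. Summing Manhattan distances along each leg and taking the cheapest ordering (d4 → b3 → c3 → d2) gives a lower bound of 3 + 1 + 2 = 6 moves.
A route of 6 moves achieves this: d4 → c4 → c3 → b3 → b2 → c2 → d2.
Since 6 matches the lower bound, it is optimal.

6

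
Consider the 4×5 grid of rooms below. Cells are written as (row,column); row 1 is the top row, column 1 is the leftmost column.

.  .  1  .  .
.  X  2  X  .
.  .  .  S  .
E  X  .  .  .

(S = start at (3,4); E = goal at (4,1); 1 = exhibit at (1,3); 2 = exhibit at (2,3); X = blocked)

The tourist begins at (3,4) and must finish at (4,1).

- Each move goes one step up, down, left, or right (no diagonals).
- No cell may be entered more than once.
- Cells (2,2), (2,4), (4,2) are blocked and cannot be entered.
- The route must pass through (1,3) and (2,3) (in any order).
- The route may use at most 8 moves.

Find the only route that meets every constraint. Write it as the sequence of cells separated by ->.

(3,4) -> (3,3) -> (2,3) -> (1,3) -> (1,2) -> (1,1) -> (2,1) -> (3,1) -> (4,1)

Any route must reach (1,3) and (2,3) and still end at (4,1) within 8 moves, so the order of the required stops is forced.
Route from (3,4): left to (3,3), 2× up (reaching (1,3)), 2× left (reaching (1,1)), 3× down (reaching (4,1)) — 8 moves in all.
Check: all required cells visited; 8 ≤ 8 moves.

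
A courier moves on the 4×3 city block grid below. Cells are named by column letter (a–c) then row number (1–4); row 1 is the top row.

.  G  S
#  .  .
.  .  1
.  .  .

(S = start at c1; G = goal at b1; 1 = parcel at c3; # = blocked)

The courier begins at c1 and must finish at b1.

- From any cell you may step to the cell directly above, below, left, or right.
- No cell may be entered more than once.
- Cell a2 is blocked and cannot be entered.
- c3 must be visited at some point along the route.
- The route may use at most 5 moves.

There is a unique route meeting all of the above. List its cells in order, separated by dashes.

c1 - c2 - c3 - b3 - b2 - b1

Any route must reach c3 and still end at b1 within 5 moves, so the order of the required stops is forced.
Route from c1: 2× down (reaching c3), left to b3, 2× up (reaching b1) — 5 moves in all.
Check: all required cells visited; 5 ≤ 5 moves.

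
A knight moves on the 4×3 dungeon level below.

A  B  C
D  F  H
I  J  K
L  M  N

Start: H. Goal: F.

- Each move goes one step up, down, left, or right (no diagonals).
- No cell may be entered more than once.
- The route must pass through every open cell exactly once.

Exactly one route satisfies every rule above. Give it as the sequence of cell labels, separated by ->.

H -> C -> B -> A -> D -> I -> L -> M -> N -> K -> J -> F

Need to visit all 12 open cells exactly once, starting at H and ending at F.
Cell A has only two open neighbours (D and B), so the path must pass straight through it: one of those is the cell it's entered from and the other is where it exits.
Route from H: up to C, 2× left (reaching A), 3× down (reaching L), 2× right (reaching N), up to K, left to J, up to F — 11 moves in all.
Check: all 12 open cells covered.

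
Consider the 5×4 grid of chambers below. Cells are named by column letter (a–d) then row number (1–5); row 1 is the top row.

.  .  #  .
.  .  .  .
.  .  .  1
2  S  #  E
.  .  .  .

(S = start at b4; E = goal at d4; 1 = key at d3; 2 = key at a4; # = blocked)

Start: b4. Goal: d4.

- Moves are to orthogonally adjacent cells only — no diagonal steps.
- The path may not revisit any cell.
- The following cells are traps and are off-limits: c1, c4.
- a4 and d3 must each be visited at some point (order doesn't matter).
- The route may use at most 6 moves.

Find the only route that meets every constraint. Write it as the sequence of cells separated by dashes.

The 6-move cap with required stops at a4, d3 leaves no slack for detours.
Route from b4: left 1 to a4, up 1 to a3, right 3 to d3, down 1 to d4 — 6 moves in all.
Check: all required cells visited; 6 ≤ 6 moves.

b4 - a4 - a3 - b3 - c3 - d3 - d4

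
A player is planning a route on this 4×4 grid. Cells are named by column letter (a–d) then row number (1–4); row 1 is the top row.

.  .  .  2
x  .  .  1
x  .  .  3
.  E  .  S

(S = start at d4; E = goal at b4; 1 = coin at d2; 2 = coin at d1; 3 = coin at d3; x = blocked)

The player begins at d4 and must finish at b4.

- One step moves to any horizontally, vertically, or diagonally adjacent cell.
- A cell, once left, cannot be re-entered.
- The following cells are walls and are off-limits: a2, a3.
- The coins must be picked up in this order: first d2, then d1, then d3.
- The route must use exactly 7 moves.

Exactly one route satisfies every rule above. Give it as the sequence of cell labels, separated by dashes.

d4 - c3 - d2 - d1 - c2 - d3 - c4 - b4

The waypoints must appear in the order d2, d1, d3, with no cell reused.
Route from d4: up-left to c3, up-right to d2, up to d1, down-left to c2, down-right to d3, down-left to c4, left to b4 — 7 moves in all.
Check: order respected (1 at step 2, 2 at step 3, 3 at step 5); 7 moves as required.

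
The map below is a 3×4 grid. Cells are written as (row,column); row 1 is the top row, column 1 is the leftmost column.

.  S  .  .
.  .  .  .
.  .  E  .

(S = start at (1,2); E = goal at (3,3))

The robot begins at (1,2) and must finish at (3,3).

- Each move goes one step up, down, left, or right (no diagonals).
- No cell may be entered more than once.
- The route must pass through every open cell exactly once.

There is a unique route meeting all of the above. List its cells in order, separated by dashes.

Need to visit all 12 open cells exactly once, starting at (1,2) and ending at (3,3).
Cell (1,1) has only two open neighbours ((2,1) and (1,2)), so the path must pass straight through it: one of those is the cell it's entered from and the other is where it exits.
Route from (1,2): left to (1,1), 2× down (reaching (3,1)), right to (3,2), up to (2,2), right to (2,3), up to (1,3), right to (1,4), 2× down (reaching (3,4)), left to (3,3) — 11 moves in all.
Check: all 12 open cells covered.

(1,2) - (1,1) - (2,1) - (3,1) - (3,2) - (2,2) - (2,3) - (1,3) - (1,4) - (2,4) - (3,4) - (3,3)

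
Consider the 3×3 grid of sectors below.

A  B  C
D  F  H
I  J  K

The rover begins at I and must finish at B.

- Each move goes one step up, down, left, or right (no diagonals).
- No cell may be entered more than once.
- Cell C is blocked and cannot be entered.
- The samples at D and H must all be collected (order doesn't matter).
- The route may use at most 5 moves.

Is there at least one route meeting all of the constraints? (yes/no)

no

Exhausting the options from I, every branch either dead-ends against blocked cells, would have to re-enter a cell already used, runs past the 5-move limit, or reaches the goal with a constraint still unmet.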